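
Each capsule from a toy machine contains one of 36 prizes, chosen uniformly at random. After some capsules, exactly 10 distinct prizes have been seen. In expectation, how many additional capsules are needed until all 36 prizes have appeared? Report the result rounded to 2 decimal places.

From k distinct to k+1 distinct takes on average 36/(36-k) capsules.
Sum over k = 10,...,35: E = 36/26 + 36/25 + 36/24 + ... + 36/2 + 36/1 = 138.759.

138.76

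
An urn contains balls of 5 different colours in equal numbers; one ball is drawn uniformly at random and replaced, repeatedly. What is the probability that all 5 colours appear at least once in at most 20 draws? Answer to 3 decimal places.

By inclusion–exclusion over which colours are missing,
P(all seen) = Σ_{j=0}^{5} (-1)^j C(5,j)((5-j)/5)^20
= 1.0000 - 0.0576 + 0.0004 - 0.0000 + 0.0000 - 0.0000
= 0.9427.

0.943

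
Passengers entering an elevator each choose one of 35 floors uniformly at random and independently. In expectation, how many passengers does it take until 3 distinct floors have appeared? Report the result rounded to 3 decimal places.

Going from k to k+1 distinct takes a geometric number of passengers with mean 35/(35-k).
Sum over k = 0,...,2: E = 35/35 + 35/34 + 35/33 = 3.0900.

3.090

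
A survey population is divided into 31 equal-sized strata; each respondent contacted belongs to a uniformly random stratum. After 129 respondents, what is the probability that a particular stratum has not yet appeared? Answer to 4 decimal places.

0.0146

On each respondent the fixed stratum fails to appear with probability 30/31.
P(still missing after 129) = (30/31)^129 = 0.01455.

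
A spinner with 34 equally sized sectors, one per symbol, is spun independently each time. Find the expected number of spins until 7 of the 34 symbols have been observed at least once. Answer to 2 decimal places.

With k distinct symbols already seen, the next new one arrives after an expected 34/(34-k) spins.
Sum over k = 0,...,6: E = 34/34 + 34/33 + 34/32 + ... + 34/29 + 34/28 = 7.710.

7.71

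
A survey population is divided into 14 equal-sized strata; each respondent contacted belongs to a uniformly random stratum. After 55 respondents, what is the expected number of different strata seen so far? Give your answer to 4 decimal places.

13.7623

For each stratum, P(seen in 55 respondents) = 1 - (13/14)^55 = 0.98302.
By linearity of expectation, E[distinct seen] = 14·(1 - (13/14)^55) = 13.76233.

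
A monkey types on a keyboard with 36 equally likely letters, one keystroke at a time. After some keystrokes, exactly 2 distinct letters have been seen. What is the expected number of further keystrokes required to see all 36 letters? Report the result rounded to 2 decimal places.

148.26

From k distinct to k+1 distinct takes on average 36/(36-k) keystrokes.
Sum over k = 2,...,35: E = 36/34 + 36/33 + 36/32 + ... + 36/2 + 36/1 = 148.256.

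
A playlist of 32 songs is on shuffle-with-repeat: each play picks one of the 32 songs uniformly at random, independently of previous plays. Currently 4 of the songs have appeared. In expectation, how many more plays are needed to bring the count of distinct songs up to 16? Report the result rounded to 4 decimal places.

With k distinct songs already seen, the next new one takes an expected 32/(32-k) plays.
Sum over k = 4,...,15: E = 32/28 + 32/27 + 32/26 + ... + 32/18 + 32/17 = 17.48615.

17.4861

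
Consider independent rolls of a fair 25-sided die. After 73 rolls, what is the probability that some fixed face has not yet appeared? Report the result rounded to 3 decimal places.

On each roll the fixed face fails to appear with probability 24/25.
P(still missing after 73) = (24/25)^73 = 0.0508.

0.051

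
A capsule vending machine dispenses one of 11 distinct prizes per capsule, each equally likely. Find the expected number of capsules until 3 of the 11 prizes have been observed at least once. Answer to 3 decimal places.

Going from k to k+1 distinct takes a geometric number of capsules with mean 11/(11-k).
Sum over k = 0,...,2: E = 11/11 + 11/10 + 11/9 = 3.3222.

3.322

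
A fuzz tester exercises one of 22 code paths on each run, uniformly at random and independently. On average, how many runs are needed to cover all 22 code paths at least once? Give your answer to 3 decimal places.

After k distinct code paths have appeared, the next run gives a new one with probability (22-k)/22, so the expected wait for the (k+1)-th is 22/(22-k).
E[T] = 22/22 + 22/21 + 22/20 + ... + 22/2 + 22/1 = 22·H_{22}.
H_{22} = 3.6908, so E[T] = 81.1979.

81.198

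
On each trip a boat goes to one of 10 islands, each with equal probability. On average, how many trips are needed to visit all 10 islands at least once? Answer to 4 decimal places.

29.2897

Split into phases: going from k distinct to k+1 distinct takes on average 10/(10-k) trips.
E[T] = 10/10 + 10/9 + 10/8 + ... + 10/2 + 10/1 = 10·H_{10}.
H_{10} = 2.92897, so E[T] = 29.28968.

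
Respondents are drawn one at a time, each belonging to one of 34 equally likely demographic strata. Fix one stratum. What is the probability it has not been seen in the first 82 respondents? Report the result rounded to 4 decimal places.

Each respondent misses the fixed stratum with probability (34-1)/34 = 33/34, independently.
P(still missing after 82) = (33/34)^82 = 0.08647.

0.0865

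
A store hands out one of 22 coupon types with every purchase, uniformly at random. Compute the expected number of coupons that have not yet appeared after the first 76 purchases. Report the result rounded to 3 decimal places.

For each coupon, P(unseen after 76) = (21/22)^76 = 0.0291.
By linearity of expectation, E[unseen] = 22·(21/22)^76 = 0.6412.

0.641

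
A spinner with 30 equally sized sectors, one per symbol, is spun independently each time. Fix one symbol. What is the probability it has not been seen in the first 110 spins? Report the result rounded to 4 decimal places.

0.0240

On each spin the fixed symbol fails to appear with probability 29/30.
P(still missing after 110) = (29/30)^110 = 0.02401.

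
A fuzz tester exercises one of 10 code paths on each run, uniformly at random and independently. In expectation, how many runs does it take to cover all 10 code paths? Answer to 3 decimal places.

The wait to go from k to k+1 distinct code paths is geometric with mean 10/(10-k).
E[T] = 10/10 + 10/9 + 10/8 + ... + 10/2 + 10/1 = 10·H_{10}.
H_{10} = 2.9290, so E[T] = 29.2897.

29.290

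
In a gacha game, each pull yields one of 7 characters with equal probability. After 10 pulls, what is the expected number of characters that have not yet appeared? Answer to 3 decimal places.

1.498

For each character, P(unseen after 10) = (6/7)^10 = 0.2141.
By linearity of expectation, E[unseen] = 7·(6/7)^10 = 1.4984.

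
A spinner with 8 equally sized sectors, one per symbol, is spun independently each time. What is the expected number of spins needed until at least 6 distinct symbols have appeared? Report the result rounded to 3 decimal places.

9.743

Going from k to k+1 distinct takes a geometric number of spins with mean 8/(8-k).
Sum over k = 0,...,5: E = 8/8 + 8/7 + 8/6 + 8/5 + 8/4 + 8/3 = 9.7429.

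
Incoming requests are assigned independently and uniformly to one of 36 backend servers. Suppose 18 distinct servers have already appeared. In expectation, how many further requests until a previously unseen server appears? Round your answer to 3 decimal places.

2.000

The number of requests until the next new server is geometric with success probability 18/36, so its mean is 36/18.
E = 36/18 = 2.0000.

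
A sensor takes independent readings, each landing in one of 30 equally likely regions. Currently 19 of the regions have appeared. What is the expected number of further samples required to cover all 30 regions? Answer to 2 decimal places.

From k distinct to k+1 distinct takes on average 30/(30-k) samples.
Sum over k = 19,...,29: E = 30/11 + 30/10 + 30/9 + ... + 30/2 + 30/1 = 90.596.

90.60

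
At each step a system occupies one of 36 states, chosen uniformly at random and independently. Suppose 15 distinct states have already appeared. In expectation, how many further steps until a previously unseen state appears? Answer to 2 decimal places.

The number of steps until the next new state is geometric with success probability 21/36, so its mean is 36/21.
E = 36/21 = 1.714.

1.71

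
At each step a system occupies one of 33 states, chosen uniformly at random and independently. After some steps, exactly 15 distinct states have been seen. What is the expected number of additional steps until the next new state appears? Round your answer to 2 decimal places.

1.83

Each step yields a new state with probability (33-15)/33 = 18/33, so the wait is geometric with mean 33/18.
E = 33/18 = 1.833.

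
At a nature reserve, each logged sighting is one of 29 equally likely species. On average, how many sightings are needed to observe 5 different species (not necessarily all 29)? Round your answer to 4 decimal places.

With k distinct species already seen, the next new one arrives after an expected 29/(29-k) sightings.
Sum over k = 0,...,4: E = 29/29 + 29/28 + 29/27 + 29/26 + 29/25 = 5.38517.

5.3852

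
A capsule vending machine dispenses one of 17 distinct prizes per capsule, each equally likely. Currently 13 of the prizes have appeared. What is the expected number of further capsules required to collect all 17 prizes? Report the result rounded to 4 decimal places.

From k distinct to k+1 distinct takes on average 17/(17-k) capsules.
Sum over k = 13,...,16: E = 17/4 + 17/3 + 17/2 + 17/1 = 35.41667.

35.4167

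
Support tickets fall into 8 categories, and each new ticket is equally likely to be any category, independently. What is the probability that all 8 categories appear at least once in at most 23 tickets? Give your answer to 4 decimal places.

0.6654

By inclusion–exclusion over which categories are missing,
P(all seen) = Σ_{j=0}^{8} (-1)^j C(8,j)((8-j)/8)^23
= 1.00000 - 0.37092 + 0.03746 - 0.00113 + 0.00001 - 0.00000 + 0.00000 - 0.00000 + 0.00000
= 0.66542.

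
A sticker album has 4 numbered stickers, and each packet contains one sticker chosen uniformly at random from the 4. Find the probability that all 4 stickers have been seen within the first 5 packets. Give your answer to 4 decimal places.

0.2344

By inclusion–exclusion over which stickers are missing,
P(all seen) = Σ_{j=0}^{4} (-1)^j C(4,j)((4-j)/4)^5
= 1.00000 - 0.94922 + 0.18750 - 0.00391 + 0.00000
= 0.23438.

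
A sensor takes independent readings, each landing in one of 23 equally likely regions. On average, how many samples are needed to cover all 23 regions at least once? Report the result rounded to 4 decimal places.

Split into phases: going from k distinct to k+1 distinct takes on average 23/(23-k) samples.
E[T] = 23/23 + 23/22 + 23/21 + ... + 23/2 + 23/1 = 23·H_{23}.
H_{23} = 3.73429, so E[T] = 85.88870.

85.8887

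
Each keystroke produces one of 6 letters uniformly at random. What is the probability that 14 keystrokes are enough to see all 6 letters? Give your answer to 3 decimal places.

Let A_i be the event that letter i is missing after 14 keystrokes. By inclusion–exclusion on the A_i,
P(all seen) = Σ_{j=0}^{6} (-1)^j C(6,j)((6-j)/6)^14
= 1.0000 - 0.4673 + 0.0514 - 0.0012 + 0.0000 - 0.0000 + 0.0000
= 0.5828.

0.583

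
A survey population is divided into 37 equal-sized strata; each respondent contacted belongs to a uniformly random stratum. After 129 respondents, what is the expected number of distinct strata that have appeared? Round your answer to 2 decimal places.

35.92

For each stratum, P(seen in 129 respondents) = 1 - (36/37)^129 = 0.971.
By linearity of expectation, E[distinct seen] = 37·(1 - (36/37)^129) = 35.921.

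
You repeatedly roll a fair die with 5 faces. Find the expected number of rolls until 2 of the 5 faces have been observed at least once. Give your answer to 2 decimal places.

Going from k to k+1 distinct takes a geometric number of rolls with mean 5/(5-k).
Sum over k = 0,...,1: E = 5/5 + 5/4 = 2.250.

2.25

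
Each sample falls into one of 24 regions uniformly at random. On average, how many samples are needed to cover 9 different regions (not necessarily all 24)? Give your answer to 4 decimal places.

With k distinct regions already seen, the next new one arrives after an expected 24/(24-k) samples.
Sum over k = 0,...,8: E = 24/24 + 24/23 + 24/22 + ... + 24/17 + 24/16 = 10.98550.

10.9855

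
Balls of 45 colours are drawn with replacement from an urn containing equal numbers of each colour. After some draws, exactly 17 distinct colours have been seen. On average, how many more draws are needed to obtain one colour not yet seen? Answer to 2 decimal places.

1.61

The number of draws until the next new colour is geometric with success probability 28/45, so its mean is 45/28.
E = 45/28 = 1.607.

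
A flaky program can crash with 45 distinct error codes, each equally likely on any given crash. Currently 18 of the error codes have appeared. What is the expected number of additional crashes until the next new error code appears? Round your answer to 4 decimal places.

1.6667

The number of crashes until the next new error code is geometric with success probability 27/45, so its mean is 45/27.
E = 45/27 = 1.66667.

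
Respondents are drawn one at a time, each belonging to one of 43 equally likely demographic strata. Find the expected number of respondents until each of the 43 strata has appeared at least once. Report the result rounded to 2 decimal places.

Split into phases: going from k distinct to k+1 distinct takes on average 43/(43-k) respondents.
E[T] = 43/43 + 43/42 + 43/41 + ... + 43/2 + 43/1 = 43·H_{43}.
H_{43} = 4.350, so E[T] = 187.050.

187.05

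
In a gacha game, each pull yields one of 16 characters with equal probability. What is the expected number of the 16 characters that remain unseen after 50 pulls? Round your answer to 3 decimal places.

0.635

For each character, P(unseen after 50) = (15/16)^50 = 0.0397.
By linearity of expectation, E[unseen] = 16·(15/16)^50 = 0.6349.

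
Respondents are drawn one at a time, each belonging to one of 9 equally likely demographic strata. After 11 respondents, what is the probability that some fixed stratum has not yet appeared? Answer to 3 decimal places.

Each respondent misses the fixed stratum with probability (9-1)/9 = 8/9, independently.
P(still missing after 11) = (8/9)^11 = 0.2737.

0.274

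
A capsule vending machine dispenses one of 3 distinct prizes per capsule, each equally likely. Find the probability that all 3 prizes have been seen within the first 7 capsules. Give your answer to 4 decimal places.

0.8258

Let A_i be the event that prize i is missing after 7 capsules. By inclusion–exclusion on the A_i,
P(all seen) = Σ_{j=0}^{3} (-1)^j C(3,j)((3-j)/3)^7
= 1.00000 - 0.17558 + 0.00137 - 0.00000
= 0.82579.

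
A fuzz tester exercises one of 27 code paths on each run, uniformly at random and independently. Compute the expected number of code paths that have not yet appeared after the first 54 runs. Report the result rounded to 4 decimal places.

For each code path, P(unseen after 54) = (26/27)^54 = 0.13029.
By linearity of expectation, E[unseen] = 27·(26/27)^54 = 3.51788.

3.5179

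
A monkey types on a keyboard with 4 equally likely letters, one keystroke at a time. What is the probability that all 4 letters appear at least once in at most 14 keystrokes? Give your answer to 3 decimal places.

Let A_i be the event that letter i is missing after 14 keystrokes. By inclusion–exclusion on the A_i,
P(all seen) = Σ_{j=0}^{4} (-1)^j C(4,j)((4-j)/4)^14
= 1.0000 - 0.0713 + 0.0004 - 0.0000 + 0.0000
= 0.9291.

0.929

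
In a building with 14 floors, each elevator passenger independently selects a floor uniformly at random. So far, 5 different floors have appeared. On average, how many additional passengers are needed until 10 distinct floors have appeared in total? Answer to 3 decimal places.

10.439

The wait to go from k to k+1 distinct floors is geometric with mean 14/(14-k).
Sum over k = 5,...,9: E = 14/9 + 14/8 + 14/7 + 14/6 + 14/5 = 10.4389.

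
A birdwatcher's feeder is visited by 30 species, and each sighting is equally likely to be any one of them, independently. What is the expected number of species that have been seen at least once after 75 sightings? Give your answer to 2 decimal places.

27.64

For each species, P(seen in 75 sightings) = 1 - (29/30)^75 = 0.921.
By linearity of expectation, E[distinct seen] = 30·(1 - (29/30)^75) = 27.640.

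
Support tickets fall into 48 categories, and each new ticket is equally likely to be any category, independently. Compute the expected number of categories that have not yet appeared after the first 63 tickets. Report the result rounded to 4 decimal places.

12.7411

For each category, P(unseen after 63) = (47/48)^63 = 0.26544.
By linearity of expectation, E[unseen] = 48·(47/48)^63 = 12.74114.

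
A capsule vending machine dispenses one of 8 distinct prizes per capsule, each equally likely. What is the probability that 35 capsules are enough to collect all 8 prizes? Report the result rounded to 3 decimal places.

Let A_i be the event that prize i is missing after 35 capsules. By inclusion–exclusion on the A_i,
P(all seen) = Σ_{j=0}^{8} (-1)^j C(8,j)((8-j)/8)^35
= 1.0000 - 0.0747 + 0.0012 - 0.0000 + 0.0000 - 0.0000 + 0.0000 - 0.0000 + 0.0000
= 0.9265.

0.926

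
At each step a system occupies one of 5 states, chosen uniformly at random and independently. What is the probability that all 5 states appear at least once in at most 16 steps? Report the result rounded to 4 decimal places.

0.8621

By inclusion–exclusion over which states are missing,
P(all seen) = Σ_{j=0}^{5} (-1)^j C(5,j)((5-j)/5)^16
= 1.00000 - 0.14074 + 0.00282 - 0.00000 + 0.00000 - 0.00000
= 0.86208.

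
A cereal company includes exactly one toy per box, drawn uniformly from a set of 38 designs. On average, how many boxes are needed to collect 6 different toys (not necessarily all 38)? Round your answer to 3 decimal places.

6.437

Going from k to k+1 distinct takes a geometric number of boxes with mean 38/(38-k).
Sum over k = 0,...,5: E = 38/38 + 38/37 + 38/36 + 38/35 + 38/34 + 38/33 = 6.4375.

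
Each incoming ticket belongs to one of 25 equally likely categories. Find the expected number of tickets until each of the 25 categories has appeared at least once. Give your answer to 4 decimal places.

After k distinct categories have appeared, the next ticket gives a new one with probability (25-k)/25, so the expected wait for the (k+1)-th is 25/(25-k).
E[T] = 25/25 + 25/24 + 25/23 + ... + 25/2 + 25/1 = 25·H_{25}.
H_{25} = 3.81596, so E[T] = 95.39895.

95.3990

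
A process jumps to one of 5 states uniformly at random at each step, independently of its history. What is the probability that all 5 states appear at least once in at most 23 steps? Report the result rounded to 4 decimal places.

0.9706

By inclusion–exclusion over which states are missing,
P(all seen) = Σ_{j=0}^{5} (-1)^j C(5,j)((5-j)/5)^23
= 1.00000 - 0.02951 + 0.00008 - 0.00000 + 0.00000 - 0.00000
= 0.97056.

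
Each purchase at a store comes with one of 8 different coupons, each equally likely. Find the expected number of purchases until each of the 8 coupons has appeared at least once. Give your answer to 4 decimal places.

The wait to go from k to k+1 distinct coupons is geometric with mean 8/(8-k).
E[T] = 8/8 + 8/7 + 8/6 + ... + 8/2 + 8/1 = 8·H_{8}.
H_{8} = 2.71786, so E[T] = 21.74286.

21.7429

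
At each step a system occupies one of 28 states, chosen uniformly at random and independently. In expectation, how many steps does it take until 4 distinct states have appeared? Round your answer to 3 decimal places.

4.234

With k distinct states already seen, the next new one arrives after an expected 28/(28-k) steps.
Sum over k = 0,...,3: E = 28/28 + 28/27 + 28/26 + 28/25 = 4.2340.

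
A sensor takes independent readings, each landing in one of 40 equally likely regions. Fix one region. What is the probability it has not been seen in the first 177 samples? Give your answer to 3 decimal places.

On each sample the fixed region fails to appear with probability 39/40.
P(still missing after 177) = (39/40)^177 = 0.0113.

0.011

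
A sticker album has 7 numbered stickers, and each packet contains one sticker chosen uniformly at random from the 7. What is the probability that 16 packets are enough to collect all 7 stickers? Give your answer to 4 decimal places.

By inclusion–exclusion over which stickers are missing,
P(all seen) = Σ_{j=0}^{7} (-1)^j C(7,j)((7-j)/7)^16
= 1.00000 - 0.59422 + 0.09642 - 0.00452 + 0.00005 - 0.00000 + 0.00000 - 0.00000
= 0.49772.

0.4977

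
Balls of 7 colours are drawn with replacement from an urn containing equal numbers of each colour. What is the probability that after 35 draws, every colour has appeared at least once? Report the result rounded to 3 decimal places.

0.968

Let A_i be the event that colour i is missing after 35 draws. By inclusion–exclusion on the A_i,
P(all seen) = Σ_{j=0}^{7} (-1)^j C(7,j)((7-j)/7)^35
= 1.0000 - 0.0318 + 0.0002 - 0.0000 + 0.0000 - 0.0000 + 0.0000 - 0.0000
= 0.9684.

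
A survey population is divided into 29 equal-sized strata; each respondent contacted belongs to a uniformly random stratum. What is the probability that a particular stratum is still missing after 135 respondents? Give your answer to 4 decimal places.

0.0088

On each respondent the fixed stratum fails to appear with probability 28/29.
P(still missing after 135) = (28/29)^135 = 0.00876.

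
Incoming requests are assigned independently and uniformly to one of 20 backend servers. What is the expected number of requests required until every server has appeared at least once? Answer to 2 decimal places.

71.95

The wait to go from k to k+1 distinct servers is geometric with mean 20/(20-k).
E[T] = 20/20 + 20/19 + 20/18 + ... + 20/2 + 20/1 = 20·H_{20}.
H_{20} = 3.598, so E[T] = 71.955.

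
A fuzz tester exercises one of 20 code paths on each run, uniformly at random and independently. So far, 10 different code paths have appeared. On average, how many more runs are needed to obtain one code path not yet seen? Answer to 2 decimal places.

Each run yields a new code path with probability (20-10)/20 = 10/20, so the wait is geometric with mean 20/10.
E = 20/10 = 2.000.

2.00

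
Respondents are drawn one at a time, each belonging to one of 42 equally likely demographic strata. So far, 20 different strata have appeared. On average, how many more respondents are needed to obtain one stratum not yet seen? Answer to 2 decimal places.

Each respondent yields a new stratum with probability (42-20)/42 = 22/42, so the wait is geometric with mean 42/22.
E = 42/22 = 1.909.

1.91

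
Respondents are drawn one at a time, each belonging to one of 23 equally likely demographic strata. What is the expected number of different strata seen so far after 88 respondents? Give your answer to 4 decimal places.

22.5399

For each stratum, P(seen in 88 respondents) = 1 - (22/23)^88 = 0.97999.
By linearity of expectation, E[distinct seen] = 23·(1 - (22/23)^88) = 22.53988.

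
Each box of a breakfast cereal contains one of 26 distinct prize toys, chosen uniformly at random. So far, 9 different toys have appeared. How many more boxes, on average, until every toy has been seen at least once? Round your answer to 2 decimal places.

89.43

The wait to go from k to k+1 distinct toys is geometric with mean 26/(26-k).
Sum over k = 9,...,25: E = 26/17 + 26/16 + 26/15 + ... + 26/2 + 26/1 = 89.428.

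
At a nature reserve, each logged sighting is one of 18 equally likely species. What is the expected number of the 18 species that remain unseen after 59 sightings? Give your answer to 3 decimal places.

0.618

For each species, P(unseen after 59) = (17/18)^59 = 0.0343.
By linearity of expectation, E[unseen] = 18·(17/18)^59 = 0.6176.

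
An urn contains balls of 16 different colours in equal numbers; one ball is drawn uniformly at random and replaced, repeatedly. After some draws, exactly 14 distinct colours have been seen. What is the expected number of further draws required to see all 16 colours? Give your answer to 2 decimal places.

With k distinct colours already seen, the next new one takes an expected 16/(16-k) draws.
Sum over k = 14,...,15: E = 16/2 + 16/1 = 24.000.

24.00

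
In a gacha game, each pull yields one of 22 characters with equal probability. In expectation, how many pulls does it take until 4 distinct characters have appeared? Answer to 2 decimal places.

Going from k to k+1 distinct takes a geometric number of pulls with mean 22/(22-k).
Sum over k = 0,...,3: E = 22/22 + 22/21 + 22/20 + 22/19 = 4.306.

4.31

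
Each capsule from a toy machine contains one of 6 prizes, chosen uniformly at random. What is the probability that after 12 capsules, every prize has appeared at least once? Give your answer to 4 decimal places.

0.4378

Let A_i be the event that prize i is missing after 12 capsules. By inclusion–exclusion on the A_i,
P(all seen) = Σ_{j=0}^{6} (-1)^j C(6,j)((6-j)/6)^12
= 1.00000 - 0.67294 + 0.11561 - 0.00488 + 0.00003 - 0.00000 + 0.00000
= 0.43782.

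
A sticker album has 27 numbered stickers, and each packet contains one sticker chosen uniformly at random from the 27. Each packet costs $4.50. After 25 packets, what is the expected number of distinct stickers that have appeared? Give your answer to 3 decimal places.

For each sticker, P(seen in 25 packets) = 1 - (26/27)^25 = 0.6107.
By linearity of expectation, E[distinct seen] = 27·(1 - (26/27)^25) = 16.4900.

16.490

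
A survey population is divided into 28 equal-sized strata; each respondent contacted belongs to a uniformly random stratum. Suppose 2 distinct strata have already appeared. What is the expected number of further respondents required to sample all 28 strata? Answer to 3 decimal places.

107.924

With k distinct strata already seen, the next new one takes an expected 28/(28-k) respondents.
Sum over k = 2,...,27: E = 28/26 + 28/25 + 28/24 + ... + 28/2 + 28/1 = 107.9238.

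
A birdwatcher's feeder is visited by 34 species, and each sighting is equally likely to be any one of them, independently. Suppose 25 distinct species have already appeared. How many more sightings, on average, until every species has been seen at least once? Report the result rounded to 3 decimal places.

96.185

From k distinct to k+1 distinct takes on average 34/(34-k) sightings.
Sum over k = 25,...,33: E = 34/9 + 34/8 + 34/7 + ... + 34/2 + 34/1 = 96.1849.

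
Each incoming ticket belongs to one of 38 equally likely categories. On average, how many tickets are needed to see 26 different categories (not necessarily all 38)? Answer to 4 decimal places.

42.7383

Going from k to k+1 distinct takes a geometric number of tickets with mean 38/(38-k).
Sum over k = 0,...,25: E = 38/38 + 38/37 + 38/36 + ... + 38/14 + 38/13 = 42.73827.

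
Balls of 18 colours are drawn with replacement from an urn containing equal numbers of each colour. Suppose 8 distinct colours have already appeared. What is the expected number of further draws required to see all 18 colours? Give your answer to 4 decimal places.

The wait to go from k to k+1 distinct colours is geometric with mean 18/(18-k).
Sum over k = 8,...,17: E = 18/10 + 18/9 + 18/8 + ... + 18/2 + 18/1 = 52.72143.

52.7214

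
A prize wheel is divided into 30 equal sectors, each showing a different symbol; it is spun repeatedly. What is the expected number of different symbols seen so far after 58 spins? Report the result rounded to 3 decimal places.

For each symbol, P(seen in 58 spins) = 1 - (29/30)^58 = 0.8600.
By linearity of expectation, E[distinct seen] = 30·(1 - (29/30)^58) = 25.8007.

25.801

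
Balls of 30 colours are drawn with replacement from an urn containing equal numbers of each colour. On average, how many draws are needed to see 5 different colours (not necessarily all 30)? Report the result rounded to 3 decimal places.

Going from k to k+1 distinct takes a geometric number of draws with mean 30/(30-k).
Sum over k = 0,...,4: E = 30/30 + 30/29 + 30/28 + 30/27 + 30/26 = 5.3709.

5.371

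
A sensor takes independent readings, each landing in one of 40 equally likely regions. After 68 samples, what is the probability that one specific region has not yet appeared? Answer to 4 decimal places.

0.1788

Each sample misses the fixed region with probability (40-1)/40 = 39/40, independently.
P(still missing after 68) = (39/40)^68 = 0.17878.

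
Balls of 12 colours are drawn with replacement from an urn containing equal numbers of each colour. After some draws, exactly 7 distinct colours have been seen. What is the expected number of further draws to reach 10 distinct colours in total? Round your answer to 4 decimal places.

9.4000

The wait to go from k to k+1 distinct colours is geometric with mean 12/(12-k).
Sum over k = 7,...,9: E = 12/5 + 12/4 + 12/3 = 9.40000.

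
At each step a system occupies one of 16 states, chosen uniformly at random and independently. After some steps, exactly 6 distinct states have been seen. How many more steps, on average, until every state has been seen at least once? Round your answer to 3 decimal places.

46.863

The wait to go from k to k+1 distinct states is geometric with mean 16/(16-k).
Sum over k = 6,...,15: E = 16/10 + 16/9 + 16/8 + ... + 16/2 + 16/1 = 46.8635.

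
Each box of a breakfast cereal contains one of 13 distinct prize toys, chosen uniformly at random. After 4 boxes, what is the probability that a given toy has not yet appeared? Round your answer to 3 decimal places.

On each box the fixed toy fails to appear with probability 12/13.
P(still missing after 4) = (12/13)^4 = 0.7260.

0.726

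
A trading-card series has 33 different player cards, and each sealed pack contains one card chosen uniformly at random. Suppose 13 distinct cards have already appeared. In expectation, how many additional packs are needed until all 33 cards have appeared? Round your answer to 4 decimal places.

The wait to go from k to k+1 distinct cards is geometric with mean 33/(33-k).
Sum over k = 13,...,32: E = 33/20 + 33/19 + 33/18 + ... + 33/2 + 33/1 = 118.72541.

118.7254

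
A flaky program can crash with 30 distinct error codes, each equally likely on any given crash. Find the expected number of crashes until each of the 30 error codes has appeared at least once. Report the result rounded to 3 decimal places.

The wait to go from k to k+1 distinct error codes is geometric with mean 30/(30-k).
E[T] = 30/30 + 30/29 + 30/28 + ... + 30/2 + 30/1 = 30·H_{30}.
H_{30} = 3.9950, so E[T] = 119.8496.

119.850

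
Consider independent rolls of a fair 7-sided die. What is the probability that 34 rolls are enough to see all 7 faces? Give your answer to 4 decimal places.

Let A_i be the event that face i is missing after 34 rolls. By inclusion–exclusion on the A_i,
P(all seen) = Σ_{j=0}^{7} (-1)^j C(7,j)((7-j)/7)^34
= 1.00000 - 0.03706 + 0.00023 - 0.00000 + 0.00000 - 0.00000 + 0.00000 - 0.00000
= 0.96317.

0.9632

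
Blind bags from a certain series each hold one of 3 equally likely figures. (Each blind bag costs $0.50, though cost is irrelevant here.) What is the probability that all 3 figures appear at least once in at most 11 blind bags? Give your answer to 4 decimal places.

By inclusion–exclusion over which figures are missing,
P(all seen) = Σ_{j=0}^{3} (-1)^j C(3,j)((3-j)/3)^11
= 1.00000 - 0.03468 + 0.00002 - 0.00000
= 0.96533.

0.9653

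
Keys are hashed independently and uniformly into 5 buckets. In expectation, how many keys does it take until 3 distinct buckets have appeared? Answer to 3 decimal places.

3.917

With k distinct buckets already seen, the next new one arrives after an expected 5/(5-k) keys.
Sum over k = 0,...,2: E = 5/5 + 5/4 + 5/3 = 3.9167.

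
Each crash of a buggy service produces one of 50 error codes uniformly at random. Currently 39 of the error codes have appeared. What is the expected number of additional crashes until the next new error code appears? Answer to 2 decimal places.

4.55

Each crash yields a new error code with probability (50-39)/50 = 11/50, so the wait is geometric with mean 50/11.
E = 50/11 = 4.545.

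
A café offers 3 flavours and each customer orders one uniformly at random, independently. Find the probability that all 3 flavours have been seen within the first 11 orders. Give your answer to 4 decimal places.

By inclusion–exclusion over which flavours are missing,
P(all seen) = Σ_{j=0}^{3} (-1)^j C(3,j)((3-j)/3)^11
= 1.00000 - 0.03468 + 0.00002 - 0.00000
= 0.96533.

0.9653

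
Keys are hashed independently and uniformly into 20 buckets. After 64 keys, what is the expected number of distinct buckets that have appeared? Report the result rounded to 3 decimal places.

For each bucket, P(seen in 64 keys) = 1 - (19/20)^64 = 0.9625.
By linearity of expectation, E[distinct seen] = 20·(1 - (19/20)^64) = 19.2495.

19.250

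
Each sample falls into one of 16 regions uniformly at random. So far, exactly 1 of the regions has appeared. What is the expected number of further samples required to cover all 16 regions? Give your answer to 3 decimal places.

53.092

From k distinct to k+1 distinct takes on average 16/(16-k) samples.
Sum over k = 1,...,15: E = 16/15 + 16/14 + 16/13 + ... + 16/2 + 16/1 = 53.0917.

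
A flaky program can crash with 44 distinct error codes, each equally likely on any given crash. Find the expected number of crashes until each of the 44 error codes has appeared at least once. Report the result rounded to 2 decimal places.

After k distinct error codes have appeared, the next crash gives a new one with probability (44-k)/44, so the expected wait for the (k+1)-th is 44/(44-k).
E[T] = 44/44 + 44/43 + 44/42 + ... + 44/2 + 44/1 = 44·H_{44}.
H_{44} = 4.373, so E[T] = 192.400.

192.40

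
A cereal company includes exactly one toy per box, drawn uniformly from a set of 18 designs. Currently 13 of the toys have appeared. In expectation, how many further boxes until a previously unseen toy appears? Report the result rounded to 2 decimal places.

Each box yields a new toy with probability (18-13)/18 = 5/18, so the wait is geometric with mean 18/5.
E = 18/5 = 3.600.

3.60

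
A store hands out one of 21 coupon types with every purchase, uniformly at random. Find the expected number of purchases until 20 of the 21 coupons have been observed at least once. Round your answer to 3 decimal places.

With k distinct coupons already seen, the next new one arrives after an expected 21/(21-k) purchases.
Sum over k = 0,...,19: E = 21/21 + 21/20 + 21/19 + ... + 21/3 + 21/2 = 55.5525.

55.553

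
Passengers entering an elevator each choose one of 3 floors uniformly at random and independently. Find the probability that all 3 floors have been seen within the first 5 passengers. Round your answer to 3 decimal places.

0.617

By inclusion–exclusion over which floors are missing,
P(all seen) = Σ_{j=0}^{3} (-1)^j C(3,j)((3-j)/3)^5
= 1.0000 - 0.3951 + 0.0123 - 0.0000
= 0.6173.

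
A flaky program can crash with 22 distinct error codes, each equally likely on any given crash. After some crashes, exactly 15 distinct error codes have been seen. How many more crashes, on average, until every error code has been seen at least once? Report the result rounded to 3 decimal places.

57.043

From k distinct to k+1 distinct takes on average 22/(22-k) crashes.
Sum over k = 15,...,21: E = 22/7 + 22/6 + 22/5 + ... + 22/2 + 22/1 = 57.0429.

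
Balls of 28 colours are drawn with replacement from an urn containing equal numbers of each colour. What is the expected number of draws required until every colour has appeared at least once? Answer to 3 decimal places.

109.961

The wait to go from k to k+1 distinct colours is geometric with mean 28/(28-k).
E[T] = 28/28 + 28/27 + 28/26 + ... + 28/2 + 28/1 = 28·H_{28}.
H_{28} = 3.9272, so E[T] = 109.9608.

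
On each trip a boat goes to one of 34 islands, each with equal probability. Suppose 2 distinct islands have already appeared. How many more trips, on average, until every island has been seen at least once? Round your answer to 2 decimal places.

137.99

With k distinct islands already seen, the next new one takes an expected 34/(34-k) trips.
Sum over k = 2,...,33: E = 34/32 + 34/31 + 34/30 + ... + 34/2 + 34/1 = 137.989.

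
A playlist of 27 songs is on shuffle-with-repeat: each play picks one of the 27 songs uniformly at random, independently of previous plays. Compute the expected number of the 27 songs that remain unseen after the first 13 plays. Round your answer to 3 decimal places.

16.531

For each song, P(unseen after 13) = (26/27)^13 = 0.6122.
By linearity of expectation, E[unseen] = 27·(26/27)^13 = 16.5306.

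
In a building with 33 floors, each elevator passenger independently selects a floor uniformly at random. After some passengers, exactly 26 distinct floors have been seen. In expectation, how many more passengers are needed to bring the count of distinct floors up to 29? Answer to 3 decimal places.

16.814

From k distinct to k+1 distinct takes on average 33/(33-k) passengers.
Sum over k = 26,...,28: E = 33/7 + 33/6 + 33/5 = 16.8143.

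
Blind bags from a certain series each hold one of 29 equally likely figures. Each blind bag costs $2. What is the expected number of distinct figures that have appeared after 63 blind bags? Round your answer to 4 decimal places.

25.8211

For each figure, P(seen in 63 blind bags) = 1 - (28/29)^63 = 0.89038.
By linearity of expectation, E[distinct seen] = 29·(1 - (28/29)^63) = 25.82108.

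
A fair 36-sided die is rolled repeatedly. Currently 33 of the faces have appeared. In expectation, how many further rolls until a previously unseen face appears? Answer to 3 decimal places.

12.000

Each roll yields a new face with probability (36-33)/36 = 3/36, so the wait is geometric with mean 36/3.
E = 36/3 = 12.0000.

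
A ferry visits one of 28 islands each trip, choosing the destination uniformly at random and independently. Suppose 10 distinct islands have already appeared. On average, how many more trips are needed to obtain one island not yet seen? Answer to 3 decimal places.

Each trip yields a new island with probability (28-10)/28 = 18/28, so the wait is geometric with mean 28/18.
E = 28/18 = 1.5556.

1.556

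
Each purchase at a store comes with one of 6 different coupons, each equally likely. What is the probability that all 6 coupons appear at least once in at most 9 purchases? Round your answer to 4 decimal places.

By inclusion–exclusion over which coupons are missing,
P(all seen) = Σ_{j=0}^{6} (-1)^j C(6,j)((6-j)/6)^9
= 1.00000 - 1.16284 + 0.39018 - 0.03906 + 0.00076 - 0.00000 + 0.00000
= 0.18904.

0.1890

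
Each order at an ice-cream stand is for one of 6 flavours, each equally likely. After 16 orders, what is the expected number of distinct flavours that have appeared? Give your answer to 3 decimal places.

For each flavour, P(seen in 16 orders) = 1 - (5/6)^16 = 0.9459.
By linearity of expectation, E[distinct seen] = 6·(1 - (5/6)^16) = 5.6755.

5.675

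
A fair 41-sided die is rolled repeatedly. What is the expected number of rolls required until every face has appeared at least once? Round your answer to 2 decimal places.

176.42

After k distinct faces have appeared, the next roll gives a new one with probability (41-k)/41, so the expected wait for the (k+1)-th is 41/(41-k).
E[T] = 41/41 + 41/40 + 41/39 + ... + 41/2 + 41/1 = 41·H_{41}.
H_{41} = 4.303, so E[T] = 176.420.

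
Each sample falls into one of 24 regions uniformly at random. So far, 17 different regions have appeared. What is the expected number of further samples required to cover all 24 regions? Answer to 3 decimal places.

62.229

From k distinct to k+1 distinct takes on average 24/(24-k) samples.
Sum over k = 17,...,23: E = 24/7 + 24/6 + 24/5 + ... + 24/2 + 24/1 = 62.2286.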